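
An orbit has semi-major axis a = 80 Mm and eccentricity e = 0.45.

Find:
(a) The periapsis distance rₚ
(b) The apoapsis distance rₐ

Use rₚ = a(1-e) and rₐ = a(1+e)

Convert to SI: a = 80 Mm = 8e+07 m.
(a) rₚ = a(1 − e) = 8e+07 · (1 − 0.45) = 8e+07 · 0.55 ≈ 4.4e+07 m = 44 Mm.
(b) rₐ = a(1 + e) = 8e+07 · (1 + 0.45) = 8e+07 · 1.45 ≈ 1.16e+08 m = 116 Mm.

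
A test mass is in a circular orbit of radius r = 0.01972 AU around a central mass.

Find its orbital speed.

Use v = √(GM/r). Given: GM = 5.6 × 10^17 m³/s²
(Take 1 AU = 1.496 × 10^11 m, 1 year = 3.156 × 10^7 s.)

Convert to SI: r = 0.01972 AU = 2.95011e+09 m.
For a circular orbit, gravity supplies the centripetal force, so v = √(GM / r).
v = √(5.6e+17 / 2.95011e+09) m/s ≈ 1.378e+04 m/s = 2.907 AU/year.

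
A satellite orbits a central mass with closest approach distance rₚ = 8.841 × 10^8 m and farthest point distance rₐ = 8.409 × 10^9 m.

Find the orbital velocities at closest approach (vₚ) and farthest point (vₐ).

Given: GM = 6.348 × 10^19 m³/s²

Use the vis-viva equation v² = GM(2/r − 1/a) with a = (rₚ + rₐ)/2 = (8.841e+08 + 8.409e+09)/2 = 4.64655e+09 m.
vₚ = √(GM · (2/rₚ − 1/a)) = √(6.348e+19 · (2/8.841e+08 − 1/4.64655e+09)) m/s ≈ 3.605e+05 m/s = 360.5 km/s.
vₐ = √(GM · (2/rₐ − 1/a)) = √(6.348e+19 · (2/8.409e+09 − 1/4.64655e+09)) m/s ≈ 3.79e+04 m/s = 37.9 km/s.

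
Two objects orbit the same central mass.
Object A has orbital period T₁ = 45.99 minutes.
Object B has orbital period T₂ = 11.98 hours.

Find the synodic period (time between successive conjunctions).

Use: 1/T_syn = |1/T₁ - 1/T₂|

Convert to SI: T₁ = 45.99 minutes = 2759.4 s; T₂ = 11.98 hours = 43128 s.
T_syn = |T₁ · T₂ / (T₁ − T₂)|.
T_syn = |2759.4 · 43128 / (2759.4 − 43128)| s ≈ 2948 s = 49.13 minutes.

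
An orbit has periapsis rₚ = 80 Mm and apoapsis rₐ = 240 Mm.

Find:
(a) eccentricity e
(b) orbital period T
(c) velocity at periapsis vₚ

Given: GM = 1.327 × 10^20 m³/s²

Convert to SI: rₚ = 80 Mm = 8e+07 m; rₐ = 240 Mm = 2.4e+08 m.
(a) e = (rₐ − rₚ)/(rₐ + rₚ) = (2.4e+08 − 8e+07)/(2.4e+08 + 8e+07) ≈ 0.5
(b) With a = (rₚ + rₐ)/2 = 1.6e+08 m, T = 2π √(a³/GM) = 2π √((1.6e+08)³/1.327e+20) s ≈ 1104 s
(c) With a = (rₚ + rₐ)/2 = 1.6e+08 m, vₚ = √(GM (2/rₚ − 1/a)) = √(1.327e+20 · (2/8e+07 − 1/1.6e+08)) m/s ≈ 1.577e+06 m/s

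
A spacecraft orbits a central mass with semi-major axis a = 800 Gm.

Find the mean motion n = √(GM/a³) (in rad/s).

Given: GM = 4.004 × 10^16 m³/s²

Convert to SI: a = 800 Gm = 8e+11 m.
n = √(GM / a³).
n = √(4.004e+16 / (8e+11)³) rad/s ≈ 2.796e-10 rad/s.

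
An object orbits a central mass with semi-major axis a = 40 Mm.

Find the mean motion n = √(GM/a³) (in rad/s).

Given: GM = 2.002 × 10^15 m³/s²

Convert to SI: a = 40 Mm = 4e+07 m.
n = √(GM / a³).
n = √(2.002e+15 / (4e+07)³) rad/s ≈ 0.0001769 rad/s.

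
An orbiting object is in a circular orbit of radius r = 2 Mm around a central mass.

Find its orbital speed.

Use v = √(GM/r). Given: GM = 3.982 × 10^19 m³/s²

Convert to SI: r = 2 Mm = 2e+06 m.
For a circular orbit, gravity supplies the centripetal force, so v = √(GM / r).
v = √(3.982e+19 / 2e+06) m/s ≈ 4.462e+06 m/s = 4462 km/s.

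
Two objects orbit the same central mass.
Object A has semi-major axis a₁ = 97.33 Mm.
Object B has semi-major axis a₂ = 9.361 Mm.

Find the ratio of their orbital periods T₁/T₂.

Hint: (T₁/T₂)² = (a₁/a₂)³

Convert to SI: a₁ = 97.33 Mm = 9.733e+07 m; a₂ = 9.361 Mm = 9.361e+06 m.
From Kepler's third law, (T₁/T₂)² = (a₁/a₂)³, so T₁/T₂ = (a₁/a₂)^(3/2).
a₁/a₂ = 9.733e+07 / 9.361e+06 = 10.3974.
T₁/T₂ = (10.3974)^(3/2) ≈ 33.53.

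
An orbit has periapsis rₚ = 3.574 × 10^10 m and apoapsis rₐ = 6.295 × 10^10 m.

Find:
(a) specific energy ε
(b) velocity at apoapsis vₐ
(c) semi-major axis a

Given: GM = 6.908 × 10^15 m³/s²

(a) With a = (rₚ + rₐ)/2 = 4.9345e+10 m, ε = −GM/(2a) = −6.908e+15/(2 · 4.9345e+10) J/kg ≈ -7e+04 J/kg
(b) With a = (rₚ + rₐ)/2 = 4.9345e+10 m, vₐ = √(GM (2/rₐ − 1/a)) = √(6.908e+15 · (2/6.295e+10 − 1/4.9345e+10)) m/s ≈ 281.9 m/s
(c) a = (rₚ + rₐ)/2 = (3.574e+10 + 6.295e+10)/2 ≈ 4.934e+10 m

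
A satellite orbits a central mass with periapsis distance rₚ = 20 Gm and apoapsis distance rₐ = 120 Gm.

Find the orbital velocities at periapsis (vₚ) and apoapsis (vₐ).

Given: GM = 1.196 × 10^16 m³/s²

Convert to SI: rₚ = 20 Gm = 2e+10 m; rₐ = 120 Gm = 1.2e+11 m.
Use the vis-viva equation v² = GM(2/r − 1/a) with a = (rₚ + rₐ)/2 = (2e+10 + 1.2e+11)/2 = 7e+10 m.
vₚ = √(GM · (2/rₚ − 1/a)) = √(1.196e+16 · (2/2e+10 − 1/7e+10)) m/s ≈ 1012 m/s = 1.012 km/s.
vₐ = √(GM · (2/rₐ − 1/a)) = √(1.196e+16 · (2/1.2e+11 − 1/7e+10)) m/s ≈ 168.7 m/s = 168.7 m/s.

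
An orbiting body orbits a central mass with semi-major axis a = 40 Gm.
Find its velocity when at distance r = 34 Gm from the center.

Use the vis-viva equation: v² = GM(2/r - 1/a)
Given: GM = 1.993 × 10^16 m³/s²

Convert to SI: a = 40 Gm = 4e+10 m; r = 34 Gm = 3.4e+10 m.
Vis-viva: v = √(GM · (2/r − 1/a)).
2/r − 1/a = 2/3.4e+10 − 1/4e+10 = 3.38235e-11 m⁻¹.
v = √(1.993e+16 · 3.38235e-11) m/s ≈ 821 m/s = 821 m/s.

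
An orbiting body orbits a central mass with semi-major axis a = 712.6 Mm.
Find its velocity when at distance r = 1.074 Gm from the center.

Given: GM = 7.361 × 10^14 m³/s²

Convert to SI: a = 712.6 Mm = 7.126e+08 m; r = 1.074 Gm = 1.074e+09 m.
Vis-viva: v = √(GM · (2/r − 1/a)).
2/r − 1/a = 2/1.074e+09 − 1/7.126e+08 = 4.58886e-10 m⁻¹.
v = √(7.361e+14 · 4.58886e-10) m/s ≈ 581.2 m/s = 581.2 m/s.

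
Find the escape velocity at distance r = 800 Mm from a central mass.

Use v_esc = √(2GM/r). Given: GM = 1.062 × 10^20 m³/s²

Convert to SI: r = 800 Mm = 8e+08 m.
Escape velocity comes from setting total energy to zero: ½v² − GM/r = 0 ⇒ v_esc = √(2GM / r).
v_esc = √(2 · 1.062e+20 / 8e+08) m/s ≈ 5.153e+05 m/s = 515.3 km/s.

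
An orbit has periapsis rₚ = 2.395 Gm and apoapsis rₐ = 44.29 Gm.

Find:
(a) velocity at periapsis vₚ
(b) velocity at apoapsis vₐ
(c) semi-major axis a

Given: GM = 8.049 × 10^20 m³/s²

Convert to SI: rₚ = 2.395 Gm = 2.395e+09 m; rₐ = 44.29 Gm = 4.429e+10 m.
(a) With a = (rₚ + rₐ)/2 = 2.33425e+10 m, vₚ = √(GM (2/rₚ − 1/a)) = √(8.049e+20 · (2/2.395e+09 − 1/2.33425e+10)) m/s ≈ 7.985e+05 m/s
(b) With a = (rₚ + rₐ)/2 = 2.33425e+10 m, vₐ = √(GM (2/rₐ − 1/a)) = √(8.049e+20 · (2/4.429e+10 − 1/2.33425e+10)) m/s ≈ 4.318e+04 m/s
(c) a = (rₚ + rₐ)/2 = (2.395e+09 + 4.429e+10)/2 ≈ 2.334e+10 m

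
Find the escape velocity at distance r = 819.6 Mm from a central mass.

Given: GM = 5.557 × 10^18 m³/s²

Convert to SI: r = 819.6 Mm = 8.196e+08 m.
Escape velocity comes from setting total energy to zero: ½v² − GM/r = 0 ⇒ v_esc = √(2GM / r).
v_esc = √(2 · 5.557e+18 / 8.196e+08) m/s ≈ 1.164e+05 m/s = 116.4 km/s.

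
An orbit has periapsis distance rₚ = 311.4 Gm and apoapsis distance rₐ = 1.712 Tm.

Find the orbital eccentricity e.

Convert to SI: rₚ = 311.4 Gm = 3.114e+11 m; rₐ = 1.712 Tm = 1.712e+12 m.
e = (rₐ − rₚ) / (rₐ + rₚ).
e = (1.712e+12 − 3.114e+11) / (1.712e+12 + 3.114e+11) = 1.4006e+12 / 2.0234e+12 ≈ 0.6922.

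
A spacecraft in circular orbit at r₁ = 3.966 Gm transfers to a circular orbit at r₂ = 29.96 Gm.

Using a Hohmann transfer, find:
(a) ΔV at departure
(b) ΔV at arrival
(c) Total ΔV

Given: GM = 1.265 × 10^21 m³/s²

Convert to SI: r₁ = 3.966 Gm = 3.966e+09 m; r₂ = 29.96 Gm = 2.996e+10 m.
Transfer semi-major axis: a_t = (r₁ + r₂)/2 = (3.966e+09 + 2.996e+10)/2 = 1.6963e+10 m.
Circular speeds: v₁ = √(GM/r₁) = 564766 m/s, v₂ = √(GM/r₂) = 205482 m/s.
Transfer speeds (vis-viva v² = GM(2/r − 1/a_t)): v₁ᵗ = 750565 m/s, v₂ᵗ = 99357.2 m/s.
(a) ΔV₁ = |v₁ᵗ − v₁| ≈ 1.858e+05 m/s = 185.8 km/s.
(b) ΔV₂ = |v₂ − v₂ᵗ| ≈ 1.061e+05 m/s = 106.1 km/s.
(c) ΔV_total = ΔV₁ + ΔV₂ ≈ 2.919e+05 m/s = 291.9 km/s.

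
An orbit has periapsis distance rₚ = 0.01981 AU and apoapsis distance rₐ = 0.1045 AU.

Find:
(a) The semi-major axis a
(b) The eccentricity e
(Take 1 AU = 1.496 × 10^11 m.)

Convert to SI: rₚ = 0.01981 AU = 2.96358e+09 m; rₐ = 0.1045 AU = 1.56332e+10 m.
(a) a = (rₚ + rₐ) / 2 = (2.96358e+09 + 1.56332e+10) / 2 ≈ 9.298e+09 m = 0.06216 AU.
(b) e = (rₐ − rₚ) / (rₐ + rₚ) = (1.56332e+10 − 2.96358e+09) / (1.56332e+10 + 2.96358e+09) ≈ 0.6813.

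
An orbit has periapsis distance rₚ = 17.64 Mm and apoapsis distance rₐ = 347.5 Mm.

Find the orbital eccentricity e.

Convert to SI: rₚ = 17.64 Mm = 1.764e+07 m; rₐ = 347.5 Mm = 3.475e+08 m.
e = (rₐ − rₚ) / (rₐ + rₚ).
e = (3.475e+08 − 1.764e+07) / (3.475e+08 + 1.764e+07) = 3.2986e+08 / 3.6514e+08 ≈ 0.9034.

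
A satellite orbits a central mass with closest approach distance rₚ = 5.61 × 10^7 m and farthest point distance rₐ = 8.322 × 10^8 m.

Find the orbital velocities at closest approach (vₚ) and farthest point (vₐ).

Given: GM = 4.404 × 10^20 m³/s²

Use the vis-viva equation v² = GM(2/r − 1/a) with a = (rₚ + rₐ)/2 = (5.61e+07 + 8.322e+08)/2 = 4.4415e+08 m.
vₚ = √(GM · (2/rₚ − 1/a)) = √(4.404e+20 · (2/5.61e+07 − 1/4.4415e+08)) m/s ≈ 3.835e+06 m/s = 3835 km/s.
vₐ = √(GM · (2/rₐ − 1/a)) = √(4.404e+20 · (2/8.322e+08 − 1/4.4415e+08)) m/s ≈ 2.585e+05 m/s = 258.5 km/s.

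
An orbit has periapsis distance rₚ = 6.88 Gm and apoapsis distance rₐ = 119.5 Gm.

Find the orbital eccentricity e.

Convert to SI: rₚ = 6.88 Gm = 6.88e+09 m; rₐ = 119.5 Gm = 1.195e+11 m.
e = (rₐ − rₚ) / (rₐ + rₚ).
e = (1.195e+11 − 6.88e+09) / (1.195e+11 + 6.88e+09) = 1.1262e+11 / 1.2638e+11 ≈ 0.8911.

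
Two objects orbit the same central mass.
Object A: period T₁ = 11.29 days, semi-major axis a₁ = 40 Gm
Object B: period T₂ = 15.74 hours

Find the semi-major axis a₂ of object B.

Convert to SI: T₁ = 11.29 days = 975456 s; a₁ = 40 Gm = 4e+10 m; T₂ = 15.74 hours = 56664 s.
Kepler's third law: (T₁/T₂)² = (a₁/a₂)³ ⇒ a₂ = a₁ · (T₂/T₁)^(2/3).
T₂/T₁ = 56664 / 975456 = 0.0580898.
a₂ = 4e+10 · (0.0580898)^(2/3) m ≈ 6e+09 m = 6 Gm.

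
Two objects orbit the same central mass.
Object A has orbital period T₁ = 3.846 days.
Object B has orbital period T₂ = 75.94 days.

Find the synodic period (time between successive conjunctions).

Convert to SI: T₁ = 3.846 days = 332294 s; T₂ = 75.94 days = 6.56122e+06 s.
T_syn = |T₁ · T₂ / (T₁ − T₂)|.
T_syn = |332294 · 6.56122e+06 / (332294 − 6.56122e+06)| s ≈ 3.5e+05 s = 4.051 days.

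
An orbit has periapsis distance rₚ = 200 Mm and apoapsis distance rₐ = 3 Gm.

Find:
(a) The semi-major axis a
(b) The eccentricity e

Convert to SI: rₚ = 200 Mm = 2e+08 m; rₐ = 3 Gm = 3e+09 m.
(a) a = (rₚ + rₐ) / 2 = (2e+08 + 3e+09) / 2 ≈ 1.6e+09 m = 1.6 Gm.
(b) e = (rₐ − rₚ) / (rₐ + rₚ) = (3e+09 − 2e+08) / (3e+09 + 2e+08) ≈ 0.875.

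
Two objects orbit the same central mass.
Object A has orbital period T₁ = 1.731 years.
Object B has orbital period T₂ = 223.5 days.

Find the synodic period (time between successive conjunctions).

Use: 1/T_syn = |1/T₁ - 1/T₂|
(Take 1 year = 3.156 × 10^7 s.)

Convert to SI: T₁ = 1.731 years = 5.46304e+07 s; T₂ = 223.5 days = 1.93104e+07 s.
T_syn = |T₁ · T₂ / (T₁ − T₂)|.
T_syn = |5.46304e+07 · 1.93104e+07 / (5.46304e+07 − 1.93104e+07)| s ≈ 2.987e+07 s = 345.7 days.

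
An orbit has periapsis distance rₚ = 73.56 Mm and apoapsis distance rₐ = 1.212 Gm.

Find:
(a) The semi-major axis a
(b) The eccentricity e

Convert to SI: rₚ = 73.56 Mm = 7.356e+07 m; rₐ = 1.212 Gm = 1.212e+09 m.
(a) a = (rₚ + rₐ) / 2 = (7.356e+07 + 1.212e+09) / 2 ≈ 6.428e+08 m = 642.8 Mm.
(b) e = (rₐ − rₚ) / (rₐ + rₚ) = (1.212e+09 − 7.356e+07) / (1.212e+09 + 7.356e+07) ≈ 0.8856.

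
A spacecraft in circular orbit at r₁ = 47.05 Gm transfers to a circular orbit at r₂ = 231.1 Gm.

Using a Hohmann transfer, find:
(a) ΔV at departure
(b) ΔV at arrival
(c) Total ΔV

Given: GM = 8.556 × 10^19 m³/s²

Convert to SI: r₁ = 47.05 Gm = 4.705e+10 m; r₂ = 231.1 Gm = 2.311e+11 m.
Transfer semi-major axis: a_t = (r₁ + r₂)/2 = (4.705e+10 + 2.311e+11)/2 = 1.39075e+11 m.
Circular speeds: v₁ = √(GM/r₁) = 42643.8 m/s, v₂ = √(GM/r₂) = 19241.3 m/s.
Transfer speeds (vis-viva v² = GM(2/r − 1/a_t)): v₁ᵗ = 54970.7 m/s, v₂ᵗ = 11191.6 m/s.
(a) ΔV₁ = |v₁ᵗ − v₁| ≈ 1.233e+04 m/s = 12.33 km/s.
(b) ΔV₂ = |v₂ − v₂ᵗ| ≈ 8050 m/s = 8.05 km/s.
(c) ΔV_total = ΔV₁ + ΔV₂ ≈ 2.038e+04 m/s = 20.38 km/s.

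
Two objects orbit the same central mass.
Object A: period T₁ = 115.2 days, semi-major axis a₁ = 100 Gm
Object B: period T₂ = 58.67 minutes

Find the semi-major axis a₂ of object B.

Convert to SI: T₁ = 115.2 days = 9.95328e+06 s; a₁ = 100 Gm = 1e+11 m; T₂ = 58.67 minutes = 3520.2 s.
Kepler's third law: (T₁/T₂)² = (a₁/a₂)³ ⇒ a₂ = a₁ · (T₂/T₁)^(2/3).
T₂/T₁ = 3520.2 / 9.95328e+06 = 0.000353672.
a₂ = 1e+11 · (0.000353672)^(2/3) m ≈ 5.001e+08 m = 500.1 Mm.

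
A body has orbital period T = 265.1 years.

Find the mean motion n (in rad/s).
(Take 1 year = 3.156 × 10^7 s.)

Convert to SI: T = 265.1 years = 8.36656e+09 s.
n = 2π / T.
n = 2π / 8.36656e+09 s ≈ 7.51e-10 rad/s.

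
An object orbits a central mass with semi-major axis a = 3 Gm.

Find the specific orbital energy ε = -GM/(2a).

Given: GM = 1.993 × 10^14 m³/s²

Convert to SI: a = 3 Gm = 3e+09 m.
ε = −GM / (2a).
ε = −1.993e+14 / (2 · 3e+09) J/kg ≈ -3.322e+04 J/kg = -33.22 kJ/kg.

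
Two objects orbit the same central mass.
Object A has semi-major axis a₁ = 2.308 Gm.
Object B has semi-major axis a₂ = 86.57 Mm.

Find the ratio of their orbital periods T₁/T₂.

Convert to SI: a₁ = 2.308 Gm = 2.308e+09 m; a₂ = 86.57 Mm = 8.657e+07 m.
From Kepler's third law, (T₁/T₂)² = (a₁/a₂)³, so T₁/T₂ = (a₁/a₂)^(3/2).
a₁/a₂ = 2.308e+09 / 8.657e+07 = 26.6605.
T₁/T₂ = (26.6605)^(3/2) ≈ 137.7.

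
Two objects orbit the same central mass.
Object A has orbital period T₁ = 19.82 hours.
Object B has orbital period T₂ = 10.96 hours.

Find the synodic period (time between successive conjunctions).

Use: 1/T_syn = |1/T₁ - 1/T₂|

Convert to SI: T₁ = 19.82 hours = 71352 s; T₂ = 10.96 hours = 39456 s.
T_syn = |T₁ · T₂ / (T₁ − T₂)|.
T_syn = |71352 · 39456 / (71352 − 39456)| s ≈ 8.826e+04 s = 1.022 days.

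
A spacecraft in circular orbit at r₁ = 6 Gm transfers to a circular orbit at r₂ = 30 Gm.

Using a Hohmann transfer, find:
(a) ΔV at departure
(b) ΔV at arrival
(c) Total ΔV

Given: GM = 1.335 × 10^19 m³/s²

Convert to SI: r₁ = 6 Gm = 6e+09 m; r₂ = 30 Gm = 3e+10 m.
Transfer semi-major axis: a_t = (r₁ + r₂)/2 = (6e+09 + 3e+10)/2 = 1.8e+10 m.
Circular speeds: v₁ = √(GM/r₁) = 47169.9 m/s, v₂ = √(GM/r₂) = 21095 m/s.
Transfer speeds (vis-viva v² = GM(2/r − 1/a_t)): v₁ᵗ = 60896.1 m/s, v₂ᵗ = 12179.2 m/s.
(a) ΔV₁ = |v₁ᵗ − v₁| ≈ 1.373e+04 m/s = 13.73 km/s.
(b) ΔV₂ = |v₂ − v₂ᵗ| ≈ 8916 m/s = 8.916 km/s.
(c) ΔV_total = ΔV₁ + ΔV₂ ≈ 2.264e+04 m/s = 22.64 km/s.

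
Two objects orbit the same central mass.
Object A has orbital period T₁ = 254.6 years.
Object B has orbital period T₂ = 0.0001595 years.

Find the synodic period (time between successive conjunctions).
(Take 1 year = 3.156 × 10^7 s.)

Convert to SI: T₁ = 254.6 years = 8.03518e+09 s; T₂ = 0.0001595 years = 5033.82 s.
T_syn = |T₁ · T₂ / (T₁ − T₂)|.
T_syn = |8.03518e+09 · 5033.82 / (8.03518e+09 − 5033.82)| s ≈ 5034 s = 0.0001595 years.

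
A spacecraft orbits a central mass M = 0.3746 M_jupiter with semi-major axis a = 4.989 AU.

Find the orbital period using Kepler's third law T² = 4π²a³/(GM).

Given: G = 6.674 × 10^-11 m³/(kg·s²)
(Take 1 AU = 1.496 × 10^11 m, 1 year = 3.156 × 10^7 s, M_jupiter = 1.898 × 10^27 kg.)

Convert to SI: a = 4.989 AU = 7.46354e+11 m; M = 0.3746 M_jupiter = 7.10991e+26 kg.
GM = G · M = 6.674e-11 · 7.10991e+26 = 4.74515e+16 m³/s².
Kepler's third law: T = 2π √(a³ / GM).
Substituting a = 7.46354e+11 m and GM = 4.74515e+16 m³/s²:
T = 2π √((7.46354e+11)³ / 4.74515e+16) s
T ≈ 1.86e+10 s = 589.3 years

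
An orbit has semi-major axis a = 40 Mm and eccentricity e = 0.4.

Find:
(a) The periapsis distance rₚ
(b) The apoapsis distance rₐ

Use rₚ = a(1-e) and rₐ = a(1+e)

Convert to SI: a = 40 Mm = 4e+07 m.
(a) rₚ = a(1 − e) = 4e+07 · (1 − 0.4) = 4e+07 · 0.6 ≈ 2.4e+07 m = 24 Mm.
(b) rₐ = a(1 + e) = 4e+07 · (1 + 0.4) = 4e+07 · 1.4 ≈ 5.6e+07 m = 56 Mm.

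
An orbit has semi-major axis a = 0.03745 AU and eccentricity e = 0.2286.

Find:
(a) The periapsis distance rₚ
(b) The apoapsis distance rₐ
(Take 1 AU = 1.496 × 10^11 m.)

Convert to SI: a = 0.03745 AU = 5.60252e+09 m.
(a) rₚ = a(1 − e) = 5.60252e+09 · (1 − 0.2286) = 5.60252e+09 · 0.7714 ≈ 4.322e+09 m = 0.02889 AU.
(b) rₐ = a(1 + e) = 5.60252e+09 · (1 + 0.2286) = 5.60252e+09 · 1.2286 ≈ 6.883e+09 m = 0.04601 AU.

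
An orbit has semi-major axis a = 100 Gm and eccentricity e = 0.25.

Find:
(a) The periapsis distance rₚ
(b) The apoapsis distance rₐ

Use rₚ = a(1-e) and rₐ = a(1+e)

Convert to SI: a = 100 Gm = 1e+11 m.
(a) rₚ = a(1 − e) = 1e+11 · (1 − 0.25) = 1e+11 · 0.75 ≈ 7.5e+10 m = 75 Gm.
(b) rₐ = a(1 + e) = 1e+11 · (1 + 0.25) = 1e+11 · 1.25 ≈ 1.25e+11 m = 125 Gm.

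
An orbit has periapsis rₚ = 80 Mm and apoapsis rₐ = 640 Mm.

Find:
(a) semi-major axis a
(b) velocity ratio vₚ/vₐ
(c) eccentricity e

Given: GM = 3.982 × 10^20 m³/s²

Convert to SI: rₚ = 80 Mm = 8e+07 m; rₐ = 640 Mm = 6.4e+08 m.
(a) a = (rₚ + rₐ)/2 = (8e+07 + 6.4e+08)/2 ≈ 3.6e+08 m
(b) Conservation of angular momentum (rₚvₚ = rₐvₐ) gives vₚ/vₐ = rₐ/rₚ = 6.4e+08/8e+07 ≈ 8
(c) e = (rₐ − rₚ)/(rₐ + rₚ) = (6.4e+08 − 8e+07)/(6.4e+08 + 8e+07) ≈ 0.7778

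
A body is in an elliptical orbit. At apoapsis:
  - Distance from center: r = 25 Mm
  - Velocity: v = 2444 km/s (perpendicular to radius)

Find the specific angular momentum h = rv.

Convert to SI: r = 25 Mm = 2.5e+07 m; v = 2444 km/s = 2.444e+06 m/s.
With v perpendicular to r, h = r · v.
h = 2.5e+07 · 2.444e+06 m²/s ≈ 6.11e+13 m²/s.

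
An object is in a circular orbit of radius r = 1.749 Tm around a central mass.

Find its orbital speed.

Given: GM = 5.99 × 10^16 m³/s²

Convert to SI: r = 1.749 Tm = 1.749e+12 m.
For a circular orbit, gravity supplies the centripetal force, so v = √(GM / r).
v = √(5.99e+16 / 1.749e+12) m/s ≈ 185.1 m/s = 185.1 m/s.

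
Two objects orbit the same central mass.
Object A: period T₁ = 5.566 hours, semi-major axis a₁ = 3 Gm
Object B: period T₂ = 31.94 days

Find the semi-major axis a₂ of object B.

Convert to SI: T₁ = 5.566 hours = 20037.6 s; a₁ = 3 Gm = 3e+09 m; T₂ = 31.94 days = 2.75962e+06 s.
Kepler's third law: (T₁/T₂)² = (a₁/a₂)³ ⇒ a₂ = a₁ · (T₂/T₁)^(2/3).
T₂/T₁ = 2.75962e+06 / 20037.6 = 137.722.
a₂ = 3e+09 · (137.722)^(2/3) m ≈ 8.001e+10 m = 80.01 Gm.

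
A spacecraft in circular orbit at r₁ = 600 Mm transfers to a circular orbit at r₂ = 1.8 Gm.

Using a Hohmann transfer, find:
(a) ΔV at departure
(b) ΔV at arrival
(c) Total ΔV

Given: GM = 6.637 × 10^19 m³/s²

Convert to SI: r₁ = 600 Mm = 6e+08 m; r₂ = 1.8 Gm = 1.8e+09 m.
Transfer semi-major axis: a_t = (r₁ + r₂)/2 = (6e+08 + 1.8e+09)/2 = 1.2e+09 m.
Circular speeds: v₁ = √(GM/r₁) = 332591 m/s, v₂ = √(GM/r₂) = 192021 m/s.
Transfer speeds (vis-viva v² = GM(2/r − 1/a_t)): v₁ᵗ = 407339 m/s, v₂ᵗ = 135780 m/s.
(a) ΔV₁ = |v₁ᵗ − v₁| ≈ 7.475e+04 m/s = 74.75 km/s.
(b) ΔV₂ = |v₂ − v₂ᵗ| ≈ 5.624e+04 m/s = 56.24 km/s.
(c) ΔV_total = ΔV₁ + ΔV₂ ≈ 1.31e+05 m/s = 131 km/s.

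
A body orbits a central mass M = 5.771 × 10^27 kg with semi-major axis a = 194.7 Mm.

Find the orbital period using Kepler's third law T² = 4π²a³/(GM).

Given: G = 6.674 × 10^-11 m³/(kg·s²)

Convert to SI: a = 194.7 Mm = 1.947e+08 m.
GM = G · M = 6.674e-11 · 5.771e+27 = 3.85157e+17 m³/s².
Kepler's third law: T = 2π √(a³ / GM).
Substituting a = 1.947e+08 m and GM = 3.85157e+17 m³/s²:
T = 2π √((1.947e+08)³ / 3.85157e+17) s
T ≈ 2.75e+04 s = 7.64 hours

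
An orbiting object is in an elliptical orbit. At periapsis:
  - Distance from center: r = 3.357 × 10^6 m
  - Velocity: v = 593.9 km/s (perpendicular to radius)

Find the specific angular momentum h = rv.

Convert to SI: v = 593.9 km/s = 593900 m/s.
With v perpendicular to r, h = r · v.
h = 3.357e+06 · 593900 m²/s ≈ 1.994e+12 m²/s.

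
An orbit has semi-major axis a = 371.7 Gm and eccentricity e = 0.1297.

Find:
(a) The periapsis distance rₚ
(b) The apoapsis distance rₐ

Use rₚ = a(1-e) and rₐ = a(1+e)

Convert to SI: a = 371.7 Gm = 3.717e+11 m.
(a) rₚ = a(1 − e) = 3.717e+11 · (1 − 0.1297) = 3.717e+11 · 0.8703 ≈ 3.235e+11 m = 323.5 Gm.
(b) rₐ = a(1 + e) = 3.717e+11 · (1 + 0.1297) = 3.717e+11 · 1.1297 ≈ 4.199e+11 m = 419.9 Gm.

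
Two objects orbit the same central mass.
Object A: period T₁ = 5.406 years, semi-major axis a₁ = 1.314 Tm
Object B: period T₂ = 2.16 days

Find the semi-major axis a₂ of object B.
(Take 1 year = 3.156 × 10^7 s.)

Convert to SI: T₁ = 5.406 years = 1.70613e+08 s; a₁ = 1.314 Tm = 1.314e+12 m; T₂ = 2.16 days = 186624 s.
Kepler's third law: (T₁/T₂)² = (a₁/a₂)³ ⇒ a₂ = a₁ · (T₂/T₁)^(2/3).
T₂/T₁ = 186624 / 1.70613e+08 = 0.00109384.
a₂ = 1.314e+12 · (0.00109384)^(2/3) m ≈ 1.395e+10 m = 13.95 Gm.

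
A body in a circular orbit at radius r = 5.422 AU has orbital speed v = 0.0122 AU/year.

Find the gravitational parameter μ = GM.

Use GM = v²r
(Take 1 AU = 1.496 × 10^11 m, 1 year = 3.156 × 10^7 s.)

Convert to SI: r = 5.422 AU = 8.11131e+11 m; v = 0.0122 AU/year = 57.8302 m/s.
For a circular orbit v² = GM/r, so GM = v² · r.
GM = (57.8302)² · 8.11131e+11 m³/s² ≈ 2.713e+15 m³/s² = 2.713 × 10^15 m³/s².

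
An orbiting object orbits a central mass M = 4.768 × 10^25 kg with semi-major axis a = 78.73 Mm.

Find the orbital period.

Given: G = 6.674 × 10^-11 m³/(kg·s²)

Convert to SI: a = 78.73 Mm = 7.873e+07 m.
GM = G · M = 6.674e-11 · 4.768e+25 = 3.18216e+15 m³/s².
Kepler's third law: T = 2π √(a³ / GM).
Substituting a = 7.873e+07 m and GM = 3.18216e+15 m³/s²:
T = 2π √((7.873e+07)³ / 3.18216e+15) s
T ≈ 7.781e+04 s = 21.61 hours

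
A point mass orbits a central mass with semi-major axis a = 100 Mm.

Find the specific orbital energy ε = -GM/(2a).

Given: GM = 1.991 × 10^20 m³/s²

Convert to SI: a = 100 Mm = 1e+08 m.
ε = −GM / (2a).
ε = −1.991e+20 / (2 · 1e+08) J/kg ≈ -9.955e+11 J/kg = -995.5 GJ/kg.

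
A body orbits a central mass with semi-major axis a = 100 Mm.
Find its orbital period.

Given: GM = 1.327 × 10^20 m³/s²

Convert to SI: a = 100 Mm = 1e+08 m.
Kepler's third law: T = 2π √(a³ / GM).
Substituting a = 1e+08 m and GM = 1.327e+20 m³/s²:
T = 2π √((1e+08)³ / 1.327e+20) s
T ≈ 545.4 s = 9.091 minutes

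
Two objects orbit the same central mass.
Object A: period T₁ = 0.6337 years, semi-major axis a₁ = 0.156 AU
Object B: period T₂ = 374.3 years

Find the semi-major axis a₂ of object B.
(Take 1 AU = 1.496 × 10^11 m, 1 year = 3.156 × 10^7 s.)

Convert to SI: T₁ = 0.6337 years = 1.99996e+07 s; a₁ = 0.156 AU = 2.33376e+10 m; T₂ = 374.3 years = 1.18129e+10 s.
Kepler's third law: (T₁/T₂)² = (a₁/a₂)³ ⇒ a₂ = a₁ · (T₂/T₁)^(2/3).
T₂/T₁ = 1.18129e+10 / 1.99996e+07 = 590.658.
a₂ = 2.33376e+10 · (590.658)^(2/3) m ≈ 1.643e+12 m = 10.98 AU.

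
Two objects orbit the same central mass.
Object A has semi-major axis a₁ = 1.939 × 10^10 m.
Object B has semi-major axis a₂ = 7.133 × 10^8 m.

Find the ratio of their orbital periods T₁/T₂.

From Kepler's third law, (T₁/T₂)² = (a₁/a₂)³, so T₁/T₂ = (a₁/a₂)^(3/2).
a₁/a₂ = 1.939e+10 / 7.133e+08 = 27.1835.
T₁/T₂ = (27.1835)^(3/2) ≈ 141.7.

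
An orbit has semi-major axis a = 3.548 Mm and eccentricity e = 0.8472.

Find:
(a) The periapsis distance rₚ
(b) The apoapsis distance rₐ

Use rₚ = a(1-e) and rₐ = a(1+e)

Convert to SI: a = 3.548 Mm = 3.548e+06 m.
(a) rₚ = a(1 − e) = 3.548e+06 · (1 − 0.8472) = 3.548e+06 · 0.1528 ≈ 5.421e+05 m = 542.1 km.
(b) rₐ = a(1 + e) = 3.548e+06 · (1 + 0.8472) = 3.548e+06 · 1.8472 ≈ 6.554e+06 m = 6.554 Mm.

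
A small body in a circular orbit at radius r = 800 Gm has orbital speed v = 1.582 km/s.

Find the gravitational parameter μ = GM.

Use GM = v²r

Convert to SI: r = 800 Gm = 8e+11 m; v = 1.582 km/s = 1582 m/s.
For a circular orbit v² = GM/r, so GM = v² · r.
GM = (1582)² · 8e+11 m³/s² ≈ 2.002e+18 m³/s² = 2.002 × 10^18 m³/s².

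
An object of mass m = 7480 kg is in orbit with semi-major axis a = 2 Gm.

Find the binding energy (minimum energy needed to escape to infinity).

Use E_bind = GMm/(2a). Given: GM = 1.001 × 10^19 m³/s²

Convert to SI: a = 2 Gm = 2e+09 m.
Total orbital energy is E = −GMm/(2a); binding energy is E_bind = −E = GMm/(2a).
E_bind = 1.001e+19 · 7480 / (2 · 2e+09) J ≈ 1.872e+13 J = 18.72 TJ.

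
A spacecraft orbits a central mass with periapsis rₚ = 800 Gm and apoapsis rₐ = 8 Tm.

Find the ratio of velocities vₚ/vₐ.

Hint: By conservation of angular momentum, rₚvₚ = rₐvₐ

Convert to SI: rₚ = 800 Gm = 8e+11 m; rₐ = 8 Tm = 8e+12 m.
Conservation of angular momentum gives rₚvₚ = rₐvₐ, so vₚ/vₐ = rₐ/rₚ.
vₚ/vₐ = 8e+12 / 8e+11 ≈ 10.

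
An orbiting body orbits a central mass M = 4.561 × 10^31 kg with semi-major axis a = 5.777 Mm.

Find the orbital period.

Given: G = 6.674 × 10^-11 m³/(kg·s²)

Convert to SI: a = 5.777 Mm = 5.777e+06 m.
GM = G · M = 6.674e-11 · 4.561e+31 = 3.04401e+21 m³/s².
Kepler's third law: T = 2π √(a³ / GM).
Substituting a = 5.777e+06 m and GM = 3.04401e+21 m³/s²:
T = 2π √((5.777e+06)³ / 3.04401e+21) s
T ≈ 1.581 s = 1.581 seconds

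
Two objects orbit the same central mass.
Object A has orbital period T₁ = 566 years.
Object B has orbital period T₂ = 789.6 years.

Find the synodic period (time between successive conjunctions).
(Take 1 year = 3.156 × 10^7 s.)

Convert to SI: T₁ = 566 years = 1.7863e+10 s; T₂ = 789.6 years = 2.49198e+10 s.
T_syn = |T₁ · T₂ / (T₁ − T₂)|.
T_syn = |1.7863e+10 · 2.49198e+10 / (1.7863e+10 − 2.49198e+10)| s ≈ 6.308e+10 s = 1999 years.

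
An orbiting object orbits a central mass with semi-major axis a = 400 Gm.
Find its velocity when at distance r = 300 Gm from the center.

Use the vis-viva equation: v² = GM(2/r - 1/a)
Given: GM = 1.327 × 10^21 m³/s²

Convert to SI: a = 400 Gm = 4e+11 m; r = 300 Gm = 3e+11 m.
Vis-viva: v = √(GM · (2/r − 1/a)).
2/r − 1/a = 2/3e+11 − 1/4e+11 = 4.16667e-12 m⁻¹.
v = √(1.327e+21 · 4.16667e-12) m/s ≈ 7.436e+04 m/s = 74.36 km/s.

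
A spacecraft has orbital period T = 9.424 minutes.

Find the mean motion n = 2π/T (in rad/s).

Convert to SI: T = 9.424 minutes = 565.44 s.
n = 2π / T.
n = 2π / 565.44 s ≈ 0.01111 rad/s.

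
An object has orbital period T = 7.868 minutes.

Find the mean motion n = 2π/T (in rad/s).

Convert to SI: T = 7.868 minutes = 472.08 s.
n = 2π / T.
n = 2π / 472.08 s ≈ 0.01331 rad/s.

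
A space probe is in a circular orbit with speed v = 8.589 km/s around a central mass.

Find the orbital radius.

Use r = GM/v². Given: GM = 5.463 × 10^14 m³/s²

Convert to SI: v = 8.589 km/s = 8589 m/s.
For a circular orbit, v² = GM / r, so r = GM / v².
r = 5.463e+14 / (8589)² m ≈ 7.405e+06 m = 7.405 × 10^6 m.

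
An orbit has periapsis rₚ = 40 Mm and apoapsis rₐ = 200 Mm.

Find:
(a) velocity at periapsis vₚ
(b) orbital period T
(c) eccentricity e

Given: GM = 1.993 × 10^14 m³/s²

Convert to SI: rₚ = 40 Mm = 4e+07 m; rₐ = 200 Mm = 2e+08 m.
(a) With a = (rₚ + rₐ)/2 = 1.2e+08 m, vₚ = √(GM (2/rₚ − 1/a)) = √(1.993e+14 · (2/4e+07 − 1/1.2e+08)) m/s ≈ 2882 m/s
(b) With a = (rₚ + rₐ)/2 = 1.2e+08 m, T = 2π √(a³/GM) = 2π √((1.2e+08)³/1.993e+14) s ≈ 5.851e+05 s
(c) e = (rₐ − rₚ)/(rₐ + rₚ) = (2e+08 − 4e+07)/(2e+08 + 4e+07) ≈ 0.6667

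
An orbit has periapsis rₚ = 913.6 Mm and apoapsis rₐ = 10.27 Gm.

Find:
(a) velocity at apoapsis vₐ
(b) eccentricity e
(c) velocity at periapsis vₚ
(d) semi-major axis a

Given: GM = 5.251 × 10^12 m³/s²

Convert to SI: rₚ = 913.6 Mm = 9.136e+08 m; rₐ = 10.27 Gm = 1.027e+10 m.
(a) With a = (rₚ + rₐ)/2 = 5.5918e+09 m, vₐ = √(GM (2/rₐ − 1/a)) = √(5.251e+12 · (2/1.027e+10 − 1/5.5918e+09)) m/s ≈ 9.14 m/s
(b) e = (rₐ − rₚ)/(rₐ + rₚ) = (1.027e+10 − 9.136e+08)/(1.027e+10 + 9.136e+08) ≈ 0.8366
(c) With a = (rₚ + rₐ)/2 = 5.5918e+09 m, vₚ = √(GM (2/rₚ − 1/a)) = √(5.251e+12 · (2/9.136e+08 − 1/5.5918e+09)) m/s ≈ 102.7 m/s
(d) a = (rₚ + rₐ)/2 = (9.136e+08 + 1.027e+10)/2 ≈ 5.592e+09 m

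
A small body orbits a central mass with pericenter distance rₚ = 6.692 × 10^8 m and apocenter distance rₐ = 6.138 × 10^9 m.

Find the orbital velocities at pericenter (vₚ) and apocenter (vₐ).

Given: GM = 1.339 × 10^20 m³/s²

Use the vis-viva equation v² = GM(2/r − 1/a) with a = (rₚ + rₐ)/2 = (6.692e+08 + 6.138e+09)/2 = 3.4036e+09 m.
vₚ = √(GM · (2/rₚ − 1/a)) = √(1.339e+20 · (2/6.692e+08 − 1/3.4036e+09)) m/s ≈ 6.007e+05 m/s = 600.7 km/s.
vₐ = √(GM · (2/rₐ − 1/a)) = √(1.339e+20 · (2/6.138e+09 − 1/3.4036e+09)) m/s ≈ 6.549e+04 m/s = 65.49 km/s.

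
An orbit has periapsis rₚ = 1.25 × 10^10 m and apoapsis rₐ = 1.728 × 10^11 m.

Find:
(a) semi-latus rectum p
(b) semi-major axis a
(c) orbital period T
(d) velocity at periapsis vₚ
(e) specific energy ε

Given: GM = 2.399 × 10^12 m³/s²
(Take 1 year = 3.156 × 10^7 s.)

(a) From a = (rₚ + rₐ)/2 = 9.265e+10 m and e = (rₐ − rₚ)/(rₐ + rₚ) = 0.865084, p = a(1 − e²) = 9.265e+10 · (1 − (0.865084)²) ≈ 2.331e+10 m
(b) a = (rₚ + rₐ)/2 = (1.25e+10 + 1.728e+11)/2 ≈ 9.265e+10 m
(c) With a = (rₚ + rₐ)/2 = 9.265e+10 m, T = 2π √(a³/GM) = 2π √((9.265e+10)³/2.399e+12) s ≈ 1.144e+11 s
(d) With a = (rₚ + rₐ)/2 = 9.265e+10 m, vₚ = √(GM (2/rₚ − 1/a)) = √(2.399e+12 · (2/1.25e+10 − 1/9.265e+10)) m/s ≈ 18.92 m/s
(e) With a = (rₚ + rₐ)/2 = 9.265e+10 m, ε = −GM/(2a) = −2.399e+12/(2 · 9.265e+10) J/kg ≈ -12.95 J/kg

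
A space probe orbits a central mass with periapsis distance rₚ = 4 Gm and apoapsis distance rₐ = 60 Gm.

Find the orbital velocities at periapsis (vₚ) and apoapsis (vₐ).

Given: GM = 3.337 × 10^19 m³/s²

Convert to SI: rₚ = 4 Gm = 4e+09 m; rₐ = 60 Gm = 6e+10 m.
Use the vis-viva equation v² = GM(2/r − 1/a) with a = (rₚ + rₐ)/2 = (4e+09 + 6e+10)/2 = 3.2e+10 m.
vₚ = √(GM · (2/rₚ − 1/a)) = √(3.337e+19 · (2/4e+09 − 1/3.2e+10)) m/s ≈ 1.251e+05 m/s = 125.1 km/s.
vₐ = √(GM · (2/rₐ − 1/a)) = √(3.337e+19 · (2/6e+10 − 1/3.2e+10)) m/s ≈ 8338 m/s = 8.338 km/s.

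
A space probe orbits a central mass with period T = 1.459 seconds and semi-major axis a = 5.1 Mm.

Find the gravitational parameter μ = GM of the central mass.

Convert to SI: a = 5.1 Mm = 5.1e+06 m.
GM = 4π² · a³ / T².
GM = 4π² · (5.1e+06)³ / (1.459)² m³/s² ≈ 2.46e+21 m³/s² = 2.46 × 10^21 m³/s².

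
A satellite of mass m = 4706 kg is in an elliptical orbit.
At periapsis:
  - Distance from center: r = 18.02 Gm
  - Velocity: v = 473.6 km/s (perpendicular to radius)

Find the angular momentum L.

Convert to SI: r = 18.02 Gm = 1.802e+10 m; v = 473.6 km/s = 473600 m/s.
Since v is perpendicular to r, L = m · v · r.
L = 4706 · 473600 · 1.802e+10 kg·m²/s ≈ 4.016e+19 kg·m²/s.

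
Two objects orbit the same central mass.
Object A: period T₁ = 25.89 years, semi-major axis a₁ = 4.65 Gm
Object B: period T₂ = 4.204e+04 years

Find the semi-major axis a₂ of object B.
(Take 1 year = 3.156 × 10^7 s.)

Convert to SI: T₁ = 25.89 years = 8.17088e+08 s; a₁ = 4.65 Gm = 4.65e+09 m; T₂ = 4.204e+04 years = 1.32678e+12 s.
Kepler's third law: (T₁/T₂)² = (a₁/a₂)³ ⇒ a₂ = a₁ · (T₂/T₁)^(2/3).
T₂/T₁ = 1.32678e+12 / 8.17088e+08 = 1623.79.
a₂ = 4.65e+09 · (1623.79)^(2/3) m ≈ 6.424e+11 m = 642.4 Gm.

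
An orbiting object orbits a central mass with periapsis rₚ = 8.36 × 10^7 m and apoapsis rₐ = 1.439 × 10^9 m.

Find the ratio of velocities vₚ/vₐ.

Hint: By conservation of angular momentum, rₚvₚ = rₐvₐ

Conservation of angular momentum gives rₚvₚ = rₐvₐ, so vₚ/vₐ = rₐ/rₚ.
vₚ/vₐ = 1.439e+09 / 8.36e+07 ≈ 17.21.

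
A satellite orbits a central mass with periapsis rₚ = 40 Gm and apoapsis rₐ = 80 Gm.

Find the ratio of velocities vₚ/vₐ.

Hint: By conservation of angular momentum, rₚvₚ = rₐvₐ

Convert to SI: rₚ = 40 Gm = 4e+10 m; rₐ = 80 Gm = 8e+10 m.
Conservation of angular momentum gives rₚvₚ = rₐvₐ, so vₚ/vₐ = rₐ/rₚ.
vₚ/vₐ = 8e+10 / 4e+10 ≈ 2.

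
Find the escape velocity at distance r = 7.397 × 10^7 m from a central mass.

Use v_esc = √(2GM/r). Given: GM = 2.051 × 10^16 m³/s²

Escape velocity comes from setting total energy to zero: ½v² − GM/r = 0 ⇒ v_esc = √(2GM / r).
v_esc = √(2 · 2.051e+16 / 7.397e+07) m/s ≈ 2.355e+04 m/s = 23.55 km/s.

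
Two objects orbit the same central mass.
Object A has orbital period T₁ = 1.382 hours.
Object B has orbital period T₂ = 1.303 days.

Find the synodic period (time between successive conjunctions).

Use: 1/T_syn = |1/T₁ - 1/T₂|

Convert to SI: T₁ = 1.382 hours = 4975.2 s; T₂ = 1.303 days = 112579 s.
T_syn = |T₁ · T₂ / (T₁ − T₂)|.
T_syn = |4975.2 · 112579 / (4975.2 − 112579)| s ≈ 5205 s = 1.446 hours.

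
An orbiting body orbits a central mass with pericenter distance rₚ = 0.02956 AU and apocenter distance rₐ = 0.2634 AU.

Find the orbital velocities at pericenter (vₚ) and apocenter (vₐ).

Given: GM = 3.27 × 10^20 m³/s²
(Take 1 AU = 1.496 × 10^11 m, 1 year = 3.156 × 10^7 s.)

Convert to SI: rₚ = 0.02956 AU = 4.42218e+09 m; rₐ = 0.2634 AU = 3.94046e+10 m.
Use the vis-viva equation v² = GM(2/r − 1/a) with a = (rₚ + rₐ)/2 = (4.42218e+09 + 3.94046e+10)/2 = 2.19134e+10 m.
vₚ = √(GM · (2/rₚ − 1/a)) = √(3.27e+20 · (2/4.42218e+09 − 1/2.19134e+10)) m/s ≈ 3.646e+05 m/s = 76.93 AU/year.
vₐ = √(GM · (2/rₐ − 1/a)) = √(3.27e+20 · (2/3.94046e+10 − 1/2.19134e+10)) m/s ≈ 4.092e+04 m/s = 8.633 AU/year.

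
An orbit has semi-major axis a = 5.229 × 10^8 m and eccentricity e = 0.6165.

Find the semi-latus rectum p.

p = a (1 − e²).
p = 5.229e+08 · (1 − (0.6165)²) = 5.229e+08 · 0.619928 ≈ 3.242e+08 m = 3.242 × 10^8 m.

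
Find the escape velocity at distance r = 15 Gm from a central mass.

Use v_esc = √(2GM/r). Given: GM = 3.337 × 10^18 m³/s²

Convert to SI: r = 15 Gm = 1.5e+10 m.
Escape velocity comes from setting total energy to zero: ½v² − GM/r = 0 ⇒ v_esc = √(2GM / r).
v_esc = √(2 · 3.337e+18 / 1.5e+10) m/s ≈ 2.109e+04 m/s = 21.09 km/s.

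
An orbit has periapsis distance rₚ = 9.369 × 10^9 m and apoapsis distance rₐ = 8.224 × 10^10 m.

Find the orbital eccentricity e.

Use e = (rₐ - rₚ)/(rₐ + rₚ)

e = (rₐ − rₚ) / (rₐ + rₚ).
e = (8.224e+10 − 9.369e+09) / (8.224e+10 + 9.369e+09) = 7.2871e+10 / 9.1609e+10 ≈ 0.7955.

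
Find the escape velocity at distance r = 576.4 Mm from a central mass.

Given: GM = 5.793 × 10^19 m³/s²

Convert to SI: r = 576.4 Mm = 5.764e+08 m.
Escape velocity comes from setting total energy to zero: ½v² − GM/r = 0 ⇒ v_esc = √(2GM / r).
v_esc = √(2 · 5.793e+19 / 5.764e+08) m/s ≈ 4.483e+05 m/s = 448.3 km/s.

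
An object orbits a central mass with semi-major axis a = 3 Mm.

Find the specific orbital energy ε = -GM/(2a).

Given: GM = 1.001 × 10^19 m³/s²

Convert to SI: a = 3 Mm = 3e+06 m.
ε = −GM / (2a).
ε = −1.001e+19 / (2 · 3e+06) J/kg ≈ -1.668e+12 J/kg = -1668 GJ/kg.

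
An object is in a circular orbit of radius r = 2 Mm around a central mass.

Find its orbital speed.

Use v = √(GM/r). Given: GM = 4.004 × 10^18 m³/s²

Convert to SI: r = 2 Mm = 2e+06 m.
For a circular orbit, gravity supplies the centripetal force, so v = √(GM / r).
v = √(4.004e+18 / 2e+06) m/s ≈ 1.415e+06 m/s = 1415 km/s.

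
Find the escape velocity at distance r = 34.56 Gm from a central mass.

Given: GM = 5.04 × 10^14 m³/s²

Convert to SI: r = 34.56 Gm = 3.456e+10 m.
Escape velocity comes from setting total energy to zero: ½v² − GM/r = 0 ⇒ v_esc = √(2GM / r).
v_esc = √(2 · 5.04e+14 / 3.456e+10) m/s ≈ 170.8 m/s = 170.8 m/s.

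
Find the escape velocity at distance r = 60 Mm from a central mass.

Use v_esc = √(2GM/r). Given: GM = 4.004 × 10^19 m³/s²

Convert to SI: r = 60 Mm = 6e+07 m.
Escape velocity comes from setting total energy to zero: ½v² − GM/r = 0 ⇒ v_esc = √(2GM / r).
v_esc = √(2 · 4.004e+19 / 6e+07) m/s ≈ 1.155e+06 m/s = 1155 km/s.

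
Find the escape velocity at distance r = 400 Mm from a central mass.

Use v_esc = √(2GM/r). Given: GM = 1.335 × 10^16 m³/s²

Convert to SI: r = 400 Mm = 4e+08 m.
Escape velocity comes from setting total energy to zero: ½v² − GM/r = 0 ⇒ v_esc = √(2GM / r).
v_esc = √(2 · 1.335e+16 / 4e+08) m/s ≈ 8170 m/s = 8.17 km/s.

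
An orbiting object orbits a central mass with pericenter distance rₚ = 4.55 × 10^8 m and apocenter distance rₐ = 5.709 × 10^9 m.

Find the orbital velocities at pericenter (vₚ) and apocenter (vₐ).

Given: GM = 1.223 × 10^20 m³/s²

Use the vis-viva equation v² = GM(2/r − 1/a) with a = (rₚ + rₐ)/2 = (4.55e+08 + 5.709e+09)/2 = 3.082e+09 m.
vₚ = √(GM · (2/rₚ − 1/a)) = √(1.223e+20 · (2/4.55e+08 − 1/3.082e+09)) m/s ≈ 7.056e+05 m/s = 705.6 km/s.
vₐ = √(GM · (2/rₐ − 1/a)) = √(1.223e+20 · (2/5.709e+09 − 1/3.082e+09)) m/s ≈ 5.624e+04 m/s = 56.24 km/s.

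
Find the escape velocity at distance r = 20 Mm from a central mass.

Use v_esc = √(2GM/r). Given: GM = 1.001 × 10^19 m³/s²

Convert to SI: r = 20 Mm = 2e+07 m.
Escape velocity comes from setting total energy to zero: ½v² − GM/r = 0 ⇒ v_esc = √(2GM / r).
v_esc = √(2 · 1.001e+19 / 2e+07) m/s ≈ 1e+06 m/s = 1000 km/s.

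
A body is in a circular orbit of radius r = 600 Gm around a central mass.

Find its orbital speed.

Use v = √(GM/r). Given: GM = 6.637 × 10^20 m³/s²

Convert to SI: r = 600 Gm = 6e+11 m.
For a circular orbit, gravity supplies the centripetal force, so v = √(GM / r).
v = √(6.637e+20 / 6e+11) m/s ≈ 3.326e+04 m/s = 33.26 km/s.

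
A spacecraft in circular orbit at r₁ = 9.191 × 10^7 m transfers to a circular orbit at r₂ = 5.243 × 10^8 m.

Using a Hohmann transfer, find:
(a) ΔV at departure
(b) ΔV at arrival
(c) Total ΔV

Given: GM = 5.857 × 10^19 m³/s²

Transfer semi-major axis: a_t = (r₁ + r₂)/2 = (9.191e+07 + 5.243e+08)/2 = 3.08105e+08 m.
Circular speeds: v₁ = √(GM/r₁) = 798282 m/s, v₂ = √(GM/r₂) = 334232 m/s.
Transfer speeds (vis-viva v² = GM(2/r − 1/a_t)): v₁ᵗ = 1.04135e+06 m/s, v₂ᵗ = 182549 m/s.
(a) ΔV₁ = |v₁ᵗ − v₁| ≈ 2.431e+05 m/s = 243.1 km/s.
(b) ΔV₂ = |v₂ − v₂ᵗ| ≈ 1.517e+05 m/s = 151.7 km/s.
(c) ΔV_total = ΔV₁ + ΔV₂ ≈ 3.948e+05 m/s = 394.8 km/s.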